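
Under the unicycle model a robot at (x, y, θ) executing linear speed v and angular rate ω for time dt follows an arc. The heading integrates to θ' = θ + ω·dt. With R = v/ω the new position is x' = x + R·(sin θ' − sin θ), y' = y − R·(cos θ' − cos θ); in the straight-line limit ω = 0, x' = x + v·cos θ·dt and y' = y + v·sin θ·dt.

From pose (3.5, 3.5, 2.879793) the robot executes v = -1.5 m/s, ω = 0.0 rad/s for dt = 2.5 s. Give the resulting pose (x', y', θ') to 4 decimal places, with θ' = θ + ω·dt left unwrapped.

θ' = 2.8798 + 0.0·2.5 = 2.8798
ω = 0 → straight: x' = 3.5 + -1.5·cos(2.8798)·2.5 = 7.1222
y' = 3.5 + -1.5·sin(2.8798)·2.5 = 2.5294

(7.1222, 2.5294, 2.8798)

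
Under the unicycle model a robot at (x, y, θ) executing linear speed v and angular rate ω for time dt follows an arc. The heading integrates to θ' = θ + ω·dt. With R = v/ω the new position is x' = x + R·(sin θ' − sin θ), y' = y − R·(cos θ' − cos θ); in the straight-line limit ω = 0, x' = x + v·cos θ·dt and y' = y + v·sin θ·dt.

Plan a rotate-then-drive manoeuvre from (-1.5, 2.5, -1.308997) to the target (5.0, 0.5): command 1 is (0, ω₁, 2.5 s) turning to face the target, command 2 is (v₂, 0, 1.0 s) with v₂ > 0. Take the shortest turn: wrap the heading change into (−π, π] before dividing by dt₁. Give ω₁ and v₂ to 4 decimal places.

ω₁ = 0.4042, v₂ = 6.8007

heading to target = atan2(0.5−2.5, 5−-1.5) = -0.2985
Δθ = wrap(-0.2985 − -1.3090) = 1.0105; ω₁ = Δθ/dt₁ = 0.4042
distance = √((5−-1.5)² + (0.5−2.5)²) = 6.8007; v₂ = distance/dt₂ = 6.8007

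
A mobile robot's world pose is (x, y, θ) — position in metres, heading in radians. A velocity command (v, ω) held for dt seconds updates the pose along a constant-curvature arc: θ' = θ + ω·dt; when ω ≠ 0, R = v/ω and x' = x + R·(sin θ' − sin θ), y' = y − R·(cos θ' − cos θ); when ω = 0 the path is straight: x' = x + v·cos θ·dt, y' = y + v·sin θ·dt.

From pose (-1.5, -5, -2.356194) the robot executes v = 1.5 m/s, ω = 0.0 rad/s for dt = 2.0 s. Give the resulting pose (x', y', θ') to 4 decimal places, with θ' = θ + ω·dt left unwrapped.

θ' = -2.3562 + 0.0·2.0 = -2.3562
ω = 0 → straight: x' = -1.5 + 1.5·cos(-2.3562)·2.0 = -3.6213
y' = -5 + 1.5·sin(-2.3562)·2.0 = -7.1213

(-3.6213, -7.1213, -2.3562)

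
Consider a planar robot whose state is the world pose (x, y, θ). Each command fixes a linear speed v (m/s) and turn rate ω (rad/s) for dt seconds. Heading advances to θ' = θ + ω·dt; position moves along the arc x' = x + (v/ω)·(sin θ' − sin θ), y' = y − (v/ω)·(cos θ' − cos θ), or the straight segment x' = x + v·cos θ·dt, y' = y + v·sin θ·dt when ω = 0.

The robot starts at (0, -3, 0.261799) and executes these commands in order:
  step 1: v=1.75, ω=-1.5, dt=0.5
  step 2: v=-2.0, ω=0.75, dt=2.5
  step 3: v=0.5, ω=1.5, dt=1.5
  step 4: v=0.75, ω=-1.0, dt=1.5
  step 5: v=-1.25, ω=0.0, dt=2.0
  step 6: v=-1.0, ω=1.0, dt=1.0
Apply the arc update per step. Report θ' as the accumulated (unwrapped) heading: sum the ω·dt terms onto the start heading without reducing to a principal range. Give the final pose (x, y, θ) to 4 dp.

(-2.3189, -6.9257, 3.1368)

step 1: θ'=-0.4882 (R=-1.1667) → pose (0.8492, -3.0965, -0.4882)
step 2: θ'=1.3868 (R=-2.6667) → pose (-3.0233, -4.9638, 1.3868)
step 3: θ'=3.6368 (R=0.3333) → pose (-3.5094, -4.6095, 3.6368)
step 4: θ'=2.1368 (R=-0.7500) → pose (-4.4988, -4.3518, 2.1368)
step 5: θ'=2.1368 (straight) → pose (-3.1582, -6.4619, 2.1368)
step 6: θ'=3.1368 (R=-1.0000) → pose (-2.3189, -6.9257, 3.1368)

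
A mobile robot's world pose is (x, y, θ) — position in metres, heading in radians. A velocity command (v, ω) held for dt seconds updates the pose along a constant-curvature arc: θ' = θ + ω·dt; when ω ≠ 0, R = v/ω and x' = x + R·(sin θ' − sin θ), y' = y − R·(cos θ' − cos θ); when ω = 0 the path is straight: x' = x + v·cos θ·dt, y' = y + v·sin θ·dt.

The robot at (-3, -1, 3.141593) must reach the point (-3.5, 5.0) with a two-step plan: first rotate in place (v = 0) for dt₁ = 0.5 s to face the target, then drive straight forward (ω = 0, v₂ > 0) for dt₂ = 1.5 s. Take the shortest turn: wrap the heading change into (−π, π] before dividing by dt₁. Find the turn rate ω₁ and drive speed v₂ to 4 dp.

heading to target = atan2(5−-1, -3.5−-3) = 1.6539
Δθ = wrap(1.6539 − 3.1416) = -1.4877; ω₁ = Δθ/dt₁ = -2.9753
distance = √((-3.5−-3)² + (5−-1)²) = 6.0208; v₂ = distance/dt₂ = 4.0139

ω₁ = -2.9753, v₂ = 4.0139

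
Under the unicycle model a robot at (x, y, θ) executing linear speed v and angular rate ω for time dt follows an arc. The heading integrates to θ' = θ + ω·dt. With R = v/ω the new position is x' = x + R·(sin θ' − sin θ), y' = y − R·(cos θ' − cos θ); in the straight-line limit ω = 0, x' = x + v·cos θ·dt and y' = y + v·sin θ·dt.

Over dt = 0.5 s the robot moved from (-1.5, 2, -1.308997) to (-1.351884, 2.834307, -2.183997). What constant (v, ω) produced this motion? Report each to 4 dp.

Δθ = -2.183997 − -1.308997 = -0.875000
ω = Δθ/dt = -0.875000/0.5 = -1.7500
R = −Δy/(cos θ' − cos θ) = 1.0000
v = R·ω = 1.0000·-1.7500 = -1.7500

v = -1.7500, ω = -1.7500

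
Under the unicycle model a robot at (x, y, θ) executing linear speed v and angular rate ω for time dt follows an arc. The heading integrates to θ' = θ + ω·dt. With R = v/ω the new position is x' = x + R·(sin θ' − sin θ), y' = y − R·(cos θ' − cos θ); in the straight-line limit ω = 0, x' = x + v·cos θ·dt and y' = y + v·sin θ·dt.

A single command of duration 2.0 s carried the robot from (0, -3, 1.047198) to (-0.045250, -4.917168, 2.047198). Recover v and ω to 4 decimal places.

v = -1.0000, ω = 0.5000

Δθ = 2.047198 − 1.047198 = 1.000000
ω = Δθ/dt = 1.000000/2.0 = 0.5000
R = −Δy/(cos θ' − cos θ) = -2.0000
v = R·ω = -2.0000·0.5000 = -1.0000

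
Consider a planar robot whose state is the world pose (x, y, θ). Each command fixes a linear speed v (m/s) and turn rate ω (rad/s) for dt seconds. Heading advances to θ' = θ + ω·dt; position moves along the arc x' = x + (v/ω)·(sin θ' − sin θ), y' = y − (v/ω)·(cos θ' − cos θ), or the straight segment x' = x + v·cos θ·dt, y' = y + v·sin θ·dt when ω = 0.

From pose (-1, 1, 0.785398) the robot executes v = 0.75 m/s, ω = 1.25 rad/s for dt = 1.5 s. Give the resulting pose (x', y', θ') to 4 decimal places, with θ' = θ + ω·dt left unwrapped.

θ' = 0.7854 + 1.25·1.5 = 2.6604
R = v/ω = 0.75/1.25 = 0.6000
x' = -1 + 0.6000·(sin 2.6604 − sin 0.7854) = -1.1466
y' = 1 − 0.6000·(cos 2.6604 − cos 0.7854) = 1.9561

(-1.1466, 1.9561, 2.6604)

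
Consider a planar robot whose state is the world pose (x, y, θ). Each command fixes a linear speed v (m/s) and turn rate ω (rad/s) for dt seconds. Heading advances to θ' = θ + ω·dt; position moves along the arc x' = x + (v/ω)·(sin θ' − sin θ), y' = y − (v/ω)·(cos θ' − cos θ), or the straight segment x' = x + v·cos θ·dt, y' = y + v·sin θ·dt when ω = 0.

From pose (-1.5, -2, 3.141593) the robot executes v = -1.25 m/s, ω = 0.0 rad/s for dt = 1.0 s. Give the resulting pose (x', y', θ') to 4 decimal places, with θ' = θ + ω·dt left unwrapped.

(-0.2500, -2.0000, 3.1416)

θ' = 3.1416 + 0.0·1.0 = 3.1416
ω = 0 → straight: x' = -1.5 + -1.25·cos(3.1416)·1.0 = -0.2500
y' = -2 + -1.25·sin(3.1416)·1.0 = -2.0000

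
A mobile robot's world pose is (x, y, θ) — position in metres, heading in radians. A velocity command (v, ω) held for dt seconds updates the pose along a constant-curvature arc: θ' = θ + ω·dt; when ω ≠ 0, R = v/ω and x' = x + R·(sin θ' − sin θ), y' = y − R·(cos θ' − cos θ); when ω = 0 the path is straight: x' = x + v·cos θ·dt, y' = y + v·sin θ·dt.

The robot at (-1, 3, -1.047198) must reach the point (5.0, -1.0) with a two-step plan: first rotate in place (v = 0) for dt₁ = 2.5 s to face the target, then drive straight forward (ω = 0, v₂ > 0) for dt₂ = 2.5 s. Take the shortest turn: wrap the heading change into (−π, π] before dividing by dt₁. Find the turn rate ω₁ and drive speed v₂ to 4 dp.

ω₁ = 0.1837, v₂ = 2.8844

heading to target = atan2(-1−3, 5−-1) = -0.5880
Δθ = wrap(-0.5880 − -1.0472) = 0.4592; ω₁ = Δθ/dt₁ = 0.1837
distance = √((5−-1)² + (-1−3)²) = 7.2111; v₂ = distance/dt₂ = 2.8844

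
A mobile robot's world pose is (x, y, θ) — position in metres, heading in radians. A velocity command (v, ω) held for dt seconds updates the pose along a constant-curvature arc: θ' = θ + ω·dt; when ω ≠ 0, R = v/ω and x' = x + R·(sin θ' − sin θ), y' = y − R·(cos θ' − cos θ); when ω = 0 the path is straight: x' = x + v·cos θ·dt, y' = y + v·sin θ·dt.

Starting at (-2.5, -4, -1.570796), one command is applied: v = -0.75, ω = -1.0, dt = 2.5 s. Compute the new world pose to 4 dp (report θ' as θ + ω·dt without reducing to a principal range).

(-1.1491, -3.5511, -4.0708)

θ' = -1.5708 + -1.0·2.5 = -4.0708
R = v/ω = -0.75/-1.0 = 0.7500
x' = -2.5 + 0.7500·(sin -4.0708 − sin -1.5708) = -1.1491
y' = -4 − 0.7500·(cos -4.0708 − cos -1.5708) = -3.5511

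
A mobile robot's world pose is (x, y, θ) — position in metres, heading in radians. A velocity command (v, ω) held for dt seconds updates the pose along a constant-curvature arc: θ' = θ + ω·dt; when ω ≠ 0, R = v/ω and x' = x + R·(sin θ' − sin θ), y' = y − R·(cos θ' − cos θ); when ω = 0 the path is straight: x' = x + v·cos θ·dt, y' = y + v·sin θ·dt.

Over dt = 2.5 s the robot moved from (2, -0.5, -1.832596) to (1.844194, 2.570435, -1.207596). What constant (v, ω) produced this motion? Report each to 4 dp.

Δθ = -1.207596 − -1.832596 = 0.625000
ω = Δθ/dt = 0.625000/2.5 = 0.2500
R = −Δy/(cos θ' − cos θ) = -5.0000
v = R·ω = -5.0000·0.2500 = -1.2500

v = -1.2500, ω = 0.2500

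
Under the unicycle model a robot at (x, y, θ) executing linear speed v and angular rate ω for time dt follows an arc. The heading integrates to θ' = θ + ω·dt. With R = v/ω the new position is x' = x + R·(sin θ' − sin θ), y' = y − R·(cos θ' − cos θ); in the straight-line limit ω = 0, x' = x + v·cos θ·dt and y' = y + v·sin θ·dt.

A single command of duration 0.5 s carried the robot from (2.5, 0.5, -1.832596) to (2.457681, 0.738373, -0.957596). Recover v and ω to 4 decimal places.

Δθ = -0.957596 − -1.832596 = 0.875000
ω = Δθ/dt = 0.875000/0.5 = 1.7500
R = −Δy/(cos θ' − cos θ) = -0.2857
v = R·ω = -0.2857·1.7500 = -0.5000

v = -0.5000, ω = 1.7500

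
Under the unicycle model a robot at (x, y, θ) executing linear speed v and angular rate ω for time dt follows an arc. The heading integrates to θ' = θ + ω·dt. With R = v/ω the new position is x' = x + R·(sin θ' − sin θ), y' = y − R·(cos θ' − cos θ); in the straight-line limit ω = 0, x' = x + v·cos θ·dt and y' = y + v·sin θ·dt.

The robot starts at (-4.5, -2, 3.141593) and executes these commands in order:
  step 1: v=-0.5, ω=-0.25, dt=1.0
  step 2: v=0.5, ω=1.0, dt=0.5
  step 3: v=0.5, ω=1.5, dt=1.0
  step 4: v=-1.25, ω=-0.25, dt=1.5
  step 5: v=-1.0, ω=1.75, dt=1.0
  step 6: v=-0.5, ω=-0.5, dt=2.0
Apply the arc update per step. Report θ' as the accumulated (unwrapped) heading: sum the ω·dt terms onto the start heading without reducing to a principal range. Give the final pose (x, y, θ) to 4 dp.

step 1: θ'=2.8916 (R=2.0000) → pose (-4.0052, -2.0622, 2.8916)
step 2: θ'=3.3916 (R=0.5000) → pose (-4.2526, -2.0622, 3.3916)
step 3: θ'=4.8916 (R=0.3333) → pose (-4.4981, -2.4446, 4.8916)
step 4: θ'=4.5166 (R=5.0000) → pose (-4.4827, -0.5806, 4.5166)
step 5: θ'=6.2666 (R=-0.5714) → pose (-5.0337, 0.1019, 6.2666)
step 6: θ'=5.2666 (R=1.0000) → pose (-5.8674, 0.5755, 5.2666)

(-5.8674, 0.5755, 5.2666)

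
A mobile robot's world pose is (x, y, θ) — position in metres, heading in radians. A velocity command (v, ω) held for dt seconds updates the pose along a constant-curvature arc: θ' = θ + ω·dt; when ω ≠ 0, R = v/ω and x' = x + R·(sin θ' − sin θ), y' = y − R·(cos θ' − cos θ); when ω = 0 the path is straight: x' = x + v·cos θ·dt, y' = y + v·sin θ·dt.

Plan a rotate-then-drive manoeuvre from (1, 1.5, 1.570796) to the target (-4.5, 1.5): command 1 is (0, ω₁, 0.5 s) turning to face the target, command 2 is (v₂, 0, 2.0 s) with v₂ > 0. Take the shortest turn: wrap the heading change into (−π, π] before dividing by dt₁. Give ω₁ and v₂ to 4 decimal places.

heading to target = atan2(1.5−1.5, -4.5−1) = 3.1416
Δθ = wrap(3.1416 − 1.5708) = 1.5708; ω₁ = Δθ/dt₁ = 3.1416
distance = √((-4.5−1)² + (1.5−1.5)²) = 5.5000; v₂ = distance/dt₂ = 2.7500

ω₁ = 3.1416, v₂ = 2.7500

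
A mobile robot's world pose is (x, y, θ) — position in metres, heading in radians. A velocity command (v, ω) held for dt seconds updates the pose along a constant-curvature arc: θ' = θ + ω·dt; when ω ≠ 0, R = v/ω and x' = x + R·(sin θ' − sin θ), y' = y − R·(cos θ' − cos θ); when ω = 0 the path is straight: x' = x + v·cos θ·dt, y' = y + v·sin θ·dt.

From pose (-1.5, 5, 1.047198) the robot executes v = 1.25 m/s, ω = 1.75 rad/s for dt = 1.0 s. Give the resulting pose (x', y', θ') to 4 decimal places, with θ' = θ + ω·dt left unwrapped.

(-1.8774, 6.0295, 2.7972)

θ' = 1.0472 + 1.75·1.0 = 2.7972
R = v/ω = 1.25/1.75 = 0.7143
x' = -1.5 + 0.7143·(sin 2.7972 − sin 1.0472) = -1.8774
y' = 5 − 0.7143·(cos 2.7972 − cos 1.0472) = 6.0295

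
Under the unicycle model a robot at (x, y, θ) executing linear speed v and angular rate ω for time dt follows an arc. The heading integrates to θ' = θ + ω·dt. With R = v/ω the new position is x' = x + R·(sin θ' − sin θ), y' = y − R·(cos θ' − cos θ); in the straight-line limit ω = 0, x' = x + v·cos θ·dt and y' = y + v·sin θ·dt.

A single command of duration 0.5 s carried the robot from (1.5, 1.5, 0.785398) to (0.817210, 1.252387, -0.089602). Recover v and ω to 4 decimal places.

Δθ = -0.089602 − 0.785398 = -0.875000
ω = Δθ/dt = -0.875000/0.5 = -1.7500
R = Δx/(sin θ' − sin θ) = 0.8571
v = R·ω = 0.8571·-1.7500 = -1.5000

v = -1.5000, ω = -1.7500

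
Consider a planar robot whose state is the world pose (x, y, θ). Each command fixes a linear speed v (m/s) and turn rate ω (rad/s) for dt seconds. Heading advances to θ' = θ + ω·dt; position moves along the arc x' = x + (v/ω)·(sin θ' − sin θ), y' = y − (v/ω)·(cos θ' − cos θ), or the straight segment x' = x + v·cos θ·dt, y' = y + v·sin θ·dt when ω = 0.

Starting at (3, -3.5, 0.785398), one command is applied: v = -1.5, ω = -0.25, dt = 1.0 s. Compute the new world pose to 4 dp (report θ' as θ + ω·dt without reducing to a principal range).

θ' = 0.7854 + -0.25·1.0 = 0.5354
R = v/ω = -1.5/-0.25 = 6.0000
x' = 3 + 6.0000·(sin 0.5354 − sin 0.7854) = 1.8185
y' = -3.5 − 6.0000·(cos 0.5354 − cos 0.7854) = -4.4178

(1.8185, -4.4178, 0.5354)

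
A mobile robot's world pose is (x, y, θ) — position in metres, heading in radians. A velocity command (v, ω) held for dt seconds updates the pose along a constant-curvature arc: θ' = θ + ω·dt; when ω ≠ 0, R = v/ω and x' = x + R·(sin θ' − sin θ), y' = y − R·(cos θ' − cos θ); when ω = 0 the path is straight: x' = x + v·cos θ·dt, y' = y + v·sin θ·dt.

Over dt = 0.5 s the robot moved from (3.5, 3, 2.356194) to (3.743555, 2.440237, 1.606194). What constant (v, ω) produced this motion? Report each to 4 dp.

v = -1.2500, ω = -1.5000

Δθ = 1.606194 − 2.356194 = -0.750000
ω = Δθ/dt = -0.750000/0.5 = -1.5000
R = −Δy/(cos θ' − cos θ) = 0.8333
v = R·ω = 0.8333·-1.5000 = -1.2500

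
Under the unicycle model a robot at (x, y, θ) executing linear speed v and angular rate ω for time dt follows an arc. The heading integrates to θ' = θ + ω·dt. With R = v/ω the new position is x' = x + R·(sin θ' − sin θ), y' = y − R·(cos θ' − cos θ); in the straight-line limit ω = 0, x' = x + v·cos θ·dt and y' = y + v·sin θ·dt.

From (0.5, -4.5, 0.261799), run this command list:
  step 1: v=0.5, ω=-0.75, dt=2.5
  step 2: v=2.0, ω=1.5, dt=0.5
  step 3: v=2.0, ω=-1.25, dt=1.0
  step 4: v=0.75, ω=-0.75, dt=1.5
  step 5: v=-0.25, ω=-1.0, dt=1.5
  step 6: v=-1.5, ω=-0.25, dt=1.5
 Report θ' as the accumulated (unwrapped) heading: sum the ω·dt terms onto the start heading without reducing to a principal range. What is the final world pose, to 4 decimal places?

step 1: θ'=-1.6132 (R=-0.6667) → pose (1.3386, -5.1722, -1.6132)
step 2: θ'=-0.8632 (R=1.3333) → pose (1.6575, -6.0954, -0.8632)
step 3: θ'=-2.1132 (R=-1.6000) → pose (1.8120, -7.9613, -2.1132)
step 4: θ'=-3.2382 (R=-1.0000) → pose (0.8591, -8.4405, -3.2382)
step 5: θ'=-4.7382 (R=0.2500) → pose (1.0849, -8.6958, -4.7382)
step 6: θ'=-5.1132 (R=6.0000) → pose (0.6113, -10.8819, -5.1132)

(0.6113, -10.8819, -5.1132)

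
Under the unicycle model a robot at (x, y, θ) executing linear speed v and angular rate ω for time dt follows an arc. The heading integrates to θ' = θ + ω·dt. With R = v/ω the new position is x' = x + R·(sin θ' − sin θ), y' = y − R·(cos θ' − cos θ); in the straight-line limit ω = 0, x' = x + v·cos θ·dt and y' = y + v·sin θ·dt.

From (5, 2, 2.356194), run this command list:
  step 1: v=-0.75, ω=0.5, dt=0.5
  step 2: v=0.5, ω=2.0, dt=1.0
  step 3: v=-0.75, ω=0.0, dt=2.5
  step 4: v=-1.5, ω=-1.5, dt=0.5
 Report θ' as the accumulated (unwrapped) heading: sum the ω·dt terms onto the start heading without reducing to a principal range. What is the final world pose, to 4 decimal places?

step 1: θ'=2.6062 (R=-1.5000) → pose (5.2954, 1.7706, 2.6062)
step 2: θ'=4.6062 (R=0.2500) → pose (4.9192, 1.5820, 4.6062)
step 3: θ'=4.6062 (straight) → pose (5.1180, 3.4465, 4.6062)
step 4: θ'=3.8562 (R=1.0000) → pose (5.4570, 4.0958, 3.8562)

(5.4570, 4.0958, 3.8562)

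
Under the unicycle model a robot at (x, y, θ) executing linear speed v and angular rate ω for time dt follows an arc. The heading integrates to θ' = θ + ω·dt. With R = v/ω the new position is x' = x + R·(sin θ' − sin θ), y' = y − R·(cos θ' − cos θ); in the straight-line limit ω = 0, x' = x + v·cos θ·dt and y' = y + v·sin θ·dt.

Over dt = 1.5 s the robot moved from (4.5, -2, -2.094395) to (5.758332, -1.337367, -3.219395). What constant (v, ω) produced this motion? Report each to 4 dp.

Δθ = -3.219395 − -2.094395 = -1.125000
ω = Δθ/dt = -1.125000/1.5 = -0.7500
R = Δx/(sin θ' − sin θ) = 1.3333
v = R·ω = 1.3333·-0.7500 = -1.0000

v = -1.0000, ω = -0.7500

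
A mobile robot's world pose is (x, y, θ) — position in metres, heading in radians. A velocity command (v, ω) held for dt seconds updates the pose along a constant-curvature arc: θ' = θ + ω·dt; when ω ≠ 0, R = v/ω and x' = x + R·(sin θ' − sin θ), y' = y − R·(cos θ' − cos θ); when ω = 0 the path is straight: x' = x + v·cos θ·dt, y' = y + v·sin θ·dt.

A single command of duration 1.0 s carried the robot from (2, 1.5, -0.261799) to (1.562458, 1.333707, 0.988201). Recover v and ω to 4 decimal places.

v = -0.5000, ω = 1.2500

Δθ = 0.988201 − -0.261799 = 1.250000
ω = Δθ/dt = 1.250000/1.0 = 1.2500
R = Δx/(sin θ' − sin θ) = -0.4000
v = R·ω = -0.4000·1.2500 = -0.5000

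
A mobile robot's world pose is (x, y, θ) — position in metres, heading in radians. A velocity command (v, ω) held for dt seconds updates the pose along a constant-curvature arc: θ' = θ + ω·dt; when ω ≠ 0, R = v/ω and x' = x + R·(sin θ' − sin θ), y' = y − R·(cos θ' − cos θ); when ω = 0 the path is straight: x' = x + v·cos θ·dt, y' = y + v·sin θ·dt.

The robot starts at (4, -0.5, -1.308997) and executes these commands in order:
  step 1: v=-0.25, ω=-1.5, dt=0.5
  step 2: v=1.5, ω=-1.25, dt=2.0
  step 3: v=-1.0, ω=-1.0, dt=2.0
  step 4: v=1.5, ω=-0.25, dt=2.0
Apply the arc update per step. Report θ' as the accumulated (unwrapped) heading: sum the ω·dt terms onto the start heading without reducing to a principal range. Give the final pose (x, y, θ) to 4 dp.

step 1: θ'=-2.0590 (R=0.1667) → pose (4.0138, -0.3787, -2.0590)
step 2: θ'=-4.5590 (R=-1.2000) → pose (1.7681, 0.0008, -4.5590)
step 3: θ'=-6.5590 (R=1.0000) → pose (0.5075, -1.1142, -6.5590)
step 4: θ'=-7.0590 (R=-6.0000) → pose (3.0753, -2.6043, -7.0590)

(3.0753, -2.6043, -7.0590)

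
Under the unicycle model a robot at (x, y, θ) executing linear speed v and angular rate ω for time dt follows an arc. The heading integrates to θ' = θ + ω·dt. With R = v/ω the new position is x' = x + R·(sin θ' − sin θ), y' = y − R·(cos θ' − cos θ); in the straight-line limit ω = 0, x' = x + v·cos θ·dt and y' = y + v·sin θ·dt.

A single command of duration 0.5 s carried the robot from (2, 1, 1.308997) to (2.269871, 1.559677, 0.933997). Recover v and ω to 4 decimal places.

Δθ = 0.933997 − 1.308997 = -0.375000
ω = Δθ/dt = -0.375000/0.5 = -0.7500
R = −Δy/(cos θ' − cos θ) = -1.6667
v = R·ω = -1.6667·-0.7500 = 1.2500

v = 1.2500, ω = -0.7500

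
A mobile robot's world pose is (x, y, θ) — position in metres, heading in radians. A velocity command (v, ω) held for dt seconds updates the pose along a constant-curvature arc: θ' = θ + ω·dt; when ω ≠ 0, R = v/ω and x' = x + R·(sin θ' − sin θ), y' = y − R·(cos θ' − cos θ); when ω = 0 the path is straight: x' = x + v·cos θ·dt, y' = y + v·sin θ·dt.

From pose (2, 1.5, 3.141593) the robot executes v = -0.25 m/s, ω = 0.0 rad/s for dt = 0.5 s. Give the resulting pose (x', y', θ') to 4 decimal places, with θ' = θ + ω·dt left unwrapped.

(2.1250, 1.5000, 3.1416)

θ' = 3.1416 + 0.0·0.5 = 3.1416
ω = 0 → straight: x' = 2 + -0.25·cos(3.1416)·0.5 = 2.1250
y' = 1.5 + -0.25·sin(3.1416)·0.5 = 1.5000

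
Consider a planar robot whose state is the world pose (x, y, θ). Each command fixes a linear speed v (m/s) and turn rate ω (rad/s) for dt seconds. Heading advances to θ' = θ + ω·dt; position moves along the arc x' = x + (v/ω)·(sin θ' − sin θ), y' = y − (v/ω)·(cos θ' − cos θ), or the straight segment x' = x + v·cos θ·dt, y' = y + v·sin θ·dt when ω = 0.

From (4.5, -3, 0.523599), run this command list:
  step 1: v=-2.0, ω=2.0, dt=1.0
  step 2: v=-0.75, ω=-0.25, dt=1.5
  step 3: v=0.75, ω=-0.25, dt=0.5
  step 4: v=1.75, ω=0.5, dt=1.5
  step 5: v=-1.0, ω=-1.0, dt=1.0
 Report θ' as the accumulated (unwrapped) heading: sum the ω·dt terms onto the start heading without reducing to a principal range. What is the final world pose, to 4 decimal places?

(3.7423, -4.1587, 1.7736)

step 1: θ'=2.5236 (R=-1.0000) → pose (4.4206, -4.6811, 2.5236)
step 2: θ'=2.1486 (R=3.0000) → pose (5.1954, -5.4876, 2.1486)
step 3: θ'=2.0236 (R=-3.0000) → pose (5.0107, -5.1616, 2.0236)
step 4: θ'=2.7736 (R=3.5000) → pose (3.1225, -3.4271, 2.7736)
step 5: θ'=1.7736 (R=1.0000) → pose (3.7423, -4.1587, 1.7736)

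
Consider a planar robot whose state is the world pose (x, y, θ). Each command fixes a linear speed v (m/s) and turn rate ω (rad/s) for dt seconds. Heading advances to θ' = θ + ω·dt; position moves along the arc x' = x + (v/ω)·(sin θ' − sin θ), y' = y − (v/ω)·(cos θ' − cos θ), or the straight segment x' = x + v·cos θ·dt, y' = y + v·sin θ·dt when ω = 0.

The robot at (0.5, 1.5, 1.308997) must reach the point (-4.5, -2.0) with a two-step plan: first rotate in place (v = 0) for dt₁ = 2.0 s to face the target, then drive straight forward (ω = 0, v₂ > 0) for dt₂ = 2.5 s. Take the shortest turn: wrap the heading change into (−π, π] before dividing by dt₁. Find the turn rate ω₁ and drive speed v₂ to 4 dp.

heading to target = atan2(-2−1.5, -4.5−0.5) = -2.5309
Δθ = wrap(-2.5309 − 1.3090) = 2.4433; ω₁ = Δθ/dt₁ = 1.2217
distance = √((-4.5−0.5)² + (-2−1.5)²) = 6.1033; v₂ = distance/dt₂ = 2.4413

ω₁ = 1.2217, v₂ = 2.4413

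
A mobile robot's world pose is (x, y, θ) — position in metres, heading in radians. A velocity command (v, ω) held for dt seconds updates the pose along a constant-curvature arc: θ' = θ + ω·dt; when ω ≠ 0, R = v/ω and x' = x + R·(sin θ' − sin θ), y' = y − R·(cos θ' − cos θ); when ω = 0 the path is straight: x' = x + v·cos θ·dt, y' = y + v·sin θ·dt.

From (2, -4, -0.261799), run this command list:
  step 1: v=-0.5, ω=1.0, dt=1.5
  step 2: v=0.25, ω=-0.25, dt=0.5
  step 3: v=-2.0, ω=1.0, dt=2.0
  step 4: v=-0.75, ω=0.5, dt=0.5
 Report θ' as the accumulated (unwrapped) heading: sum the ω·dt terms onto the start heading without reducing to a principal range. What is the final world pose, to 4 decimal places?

(3.5558, -7.0511, 3.3632)

step 1: θ'=1.2382 (R=-0.5000) → pose (1.3980, -4.3197, 1.2382)
step 2: θ'=1.1132 (R=-1.0000) → pose (1.4461, -4.2044, 1.1132)
step 3: θ'=3.1132 (R=-2.0000) → pose (3.1835, -7.0872, 3.1132)
step 4: θ'=3.3632 (R=-1.5000) → pose (3.5558, -7.0511, 3.3632)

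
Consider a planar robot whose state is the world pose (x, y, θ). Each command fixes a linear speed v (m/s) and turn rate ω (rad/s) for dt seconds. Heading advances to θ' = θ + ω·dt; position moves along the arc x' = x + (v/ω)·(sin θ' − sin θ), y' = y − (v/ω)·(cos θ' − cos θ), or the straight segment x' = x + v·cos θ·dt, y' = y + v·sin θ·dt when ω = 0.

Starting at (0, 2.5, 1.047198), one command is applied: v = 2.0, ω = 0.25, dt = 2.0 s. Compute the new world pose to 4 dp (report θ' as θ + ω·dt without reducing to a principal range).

(1.0696, 6.3112, 1.5472)

θ' = 1.0472 + 0.25·2.0 = 1.5472
R = v/ω = 2.0/0.25 = 8.0000
x' = 0 + 8.0000·(sin 1.5472 − sin 1.0472) = 1.0696
y' = 2.5 − 8.0000·(cos 1.5472 − cos 1.0472) = 6.3112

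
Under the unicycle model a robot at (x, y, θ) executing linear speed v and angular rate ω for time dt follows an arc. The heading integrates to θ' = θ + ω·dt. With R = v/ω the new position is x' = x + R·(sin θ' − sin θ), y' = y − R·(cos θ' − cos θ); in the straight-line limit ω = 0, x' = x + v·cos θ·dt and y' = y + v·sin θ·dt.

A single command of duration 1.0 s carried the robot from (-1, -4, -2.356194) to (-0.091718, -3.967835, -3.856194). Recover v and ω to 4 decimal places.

v = -1.0000, ω = -1.5000

Δθ = -3.856194 − -2.356194 = -1.500000
ω = Δθ/dt = -1.500000/1.0 = -1.5000
R = Δx/(sin θ' − sin θ) = 0.6667
v = R·ω = 0.6667·-1.5000 = -1.0000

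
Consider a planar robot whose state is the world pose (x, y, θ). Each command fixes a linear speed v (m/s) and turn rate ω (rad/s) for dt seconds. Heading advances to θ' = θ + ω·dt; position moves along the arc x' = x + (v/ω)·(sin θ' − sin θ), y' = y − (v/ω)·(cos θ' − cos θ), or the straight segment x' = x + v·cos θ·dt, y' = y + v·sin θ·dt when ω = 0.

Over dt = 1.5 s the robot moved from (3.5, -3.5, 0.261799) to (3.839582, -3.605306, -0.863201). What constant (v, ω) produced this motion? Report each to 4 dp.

Δθ = -0.863201 − 0.261799 = -1.125000
ω = Δθ/dt = -1.125000/1.5 = -0.7500
R = Δx/(sin θ' − sin θ) = -0.3333
v = R·ω = -0.3333·-0.7500 = 0.2500

v = 0.2500, ω = -0.7500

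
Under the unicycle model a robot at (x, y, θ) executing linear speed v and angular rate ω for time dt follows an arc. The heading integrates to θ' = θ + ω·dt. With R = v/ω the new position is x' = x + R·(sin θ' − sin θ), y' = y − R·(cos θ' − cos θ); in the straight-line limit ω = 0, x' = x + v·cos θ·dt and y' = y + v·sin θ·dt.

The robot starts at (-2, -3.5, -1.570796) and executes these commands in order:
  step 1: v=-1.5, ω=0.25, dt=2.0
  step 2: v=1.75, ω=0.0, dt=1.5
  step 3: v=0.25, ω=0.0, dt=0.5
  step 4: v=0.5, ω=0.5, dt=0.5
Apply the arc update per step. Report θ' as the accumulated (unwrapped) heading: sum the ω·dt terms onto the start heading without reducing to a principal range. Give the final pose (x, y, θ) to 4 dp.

(-1.2702, -3.2390, -0.8208)

step 1: θ'=-1.0708 (R=-6.0000) → pose (-2.7345, -0.6234, -1.0708)
step 2: θ'=-1.0708 (straight) → pose (-1.4760, -2.9271, -1.0708)
step 3: θ'=-1.0708 (straight) → pose (-1.4161, -3.0368, -1.0708)
step 4: θ'=-0.8208 (R=1.0000) → pose (-1.2702, -3.2390, -0.8208)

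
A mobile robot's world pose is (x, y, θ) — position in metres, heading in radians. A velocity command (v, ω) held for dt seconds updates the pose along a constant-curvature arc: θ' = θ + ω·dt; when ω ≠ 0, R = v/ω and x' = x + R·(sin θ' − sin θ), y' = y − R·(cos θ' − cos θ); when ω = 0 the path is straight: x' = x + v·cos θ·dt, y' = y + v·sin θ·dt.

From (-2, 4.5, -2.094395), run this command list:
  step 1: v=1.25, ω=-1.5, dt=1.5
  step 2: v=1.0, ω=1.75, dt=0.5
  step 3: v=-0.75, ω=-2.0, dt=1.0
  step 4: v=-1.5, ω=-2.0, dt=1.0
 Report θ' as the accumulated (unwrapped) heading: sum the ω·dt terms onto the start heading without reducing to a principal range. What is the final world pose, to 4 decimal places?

step 1: θ'=-4.3444 (R=-0.8333) → pose (-3.4992, 4.6169, -4.3444)
step 2: θ'=-3.4694 (R=0.5714) → pose (-3.8484, 4.9523, -3.4694)
step 3: θ'=-5.4694 (R=0.3750) → pose (-3.6966, 4.3397, -5.4694)
step 4: θ'=-7.4694 (R=0.7500) → pose (-4.9370, 4.5734, -7.4694)

(-4.9370, 4.5734, -7.4694)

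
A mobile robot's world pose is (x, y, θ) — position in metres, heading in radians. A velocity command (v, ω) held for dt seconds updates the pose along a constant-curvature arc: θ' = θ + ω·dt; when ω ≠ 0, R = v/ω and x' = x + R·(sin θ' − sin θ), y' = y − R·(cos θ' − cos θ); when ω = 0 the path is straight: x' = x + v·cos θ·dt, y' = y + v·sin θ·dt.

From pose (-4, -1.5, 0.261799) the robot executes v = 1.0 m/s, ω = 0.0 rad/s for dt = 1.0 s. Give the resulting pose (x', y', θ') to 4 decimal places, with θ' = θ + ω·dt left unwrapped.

θ' = 0.2618 + 0.0·1.0 = 0.2618
ω = 0 → straight: x' = -4 + 1.0·cos(0.2618)·1.0 = -3.0341
y' = -1.5 + 1.0·sin(0.2618)·1.0 = -1.2412

(-3.0341, -1.2412, 0.2618)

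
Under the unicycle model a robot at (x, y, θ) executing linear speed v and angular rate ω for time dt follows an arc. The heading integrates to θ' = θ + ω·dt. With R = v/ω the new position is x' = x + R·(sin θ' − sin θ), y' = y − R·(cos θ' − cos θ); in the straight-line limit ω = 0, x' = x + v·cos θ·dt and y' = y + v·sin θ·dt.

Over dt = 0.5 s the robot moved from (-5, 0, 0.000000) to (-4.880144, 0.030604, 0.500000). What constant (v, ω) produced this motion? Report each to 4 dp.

v = 0.2500, ω = 1.0000

Δθ = 0.500000 − 0.000000 = 0.500000
ω = Δθ/dt = 0.500000/0.5 = 1.0000
R = Δx/(sin θ' − sin θ) = 0.2500
v = R·ω = 0.2500·1.0000 = 0.2500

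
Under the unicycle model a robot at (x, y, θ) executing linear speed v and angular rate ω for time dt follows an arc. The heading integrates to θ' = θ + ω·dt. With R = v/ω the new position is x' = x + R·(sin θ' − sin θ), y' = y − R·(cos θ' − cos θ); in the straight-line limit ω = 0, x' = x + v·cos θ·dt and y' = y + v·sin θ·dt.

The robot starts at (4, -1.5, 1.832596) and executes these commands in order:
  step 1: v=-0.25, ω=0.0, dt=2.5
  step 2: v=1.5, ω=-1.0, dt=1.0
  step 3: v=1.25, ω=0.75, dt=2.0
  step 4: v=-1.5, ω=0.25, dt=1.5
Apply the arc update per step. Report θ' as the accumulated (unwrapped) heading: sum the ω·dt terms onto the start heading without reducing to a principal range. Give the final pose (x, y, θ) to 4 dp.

(6.2929, 0.2635, 2.7076)

step 1: θ'=1.8326 (straight) → pose (4.1618, -2.1037, 1.8326)
step 2: θ'=0.8326 (R=-1.5000) → pose (4.5011, -0.7060, 0.8326)
step 3: θ'=2.3326 (R=1.6667) → pose (4.4743, 1.5659, 2.3326)
step 4: θ'=2.7076 (R=-6.0000) → pose (6.2929, 0.2635, 2.7076)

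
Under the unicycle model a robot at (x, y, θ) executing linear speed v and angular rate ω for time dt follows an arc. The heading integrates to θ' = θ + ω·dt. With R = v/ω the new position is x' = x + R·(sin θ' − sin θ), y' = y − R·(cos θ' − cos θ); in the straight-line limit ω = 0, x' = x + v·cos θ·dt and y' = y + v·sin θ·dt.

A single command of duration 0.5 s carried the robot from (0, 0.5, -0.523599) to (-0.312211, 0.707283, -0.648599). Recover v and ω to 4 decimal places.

Δθ = -0.648599 − -0.523599 = -0.125000
ω = Δθ/dt = -0.125000/0.5 = -0.2500
R = Δx/(sin θ' − sin θ) = 3.0000
v = R·ω = 3.0000·-0.2500 = -0.7500

v = -0.7500, ω = -0.2500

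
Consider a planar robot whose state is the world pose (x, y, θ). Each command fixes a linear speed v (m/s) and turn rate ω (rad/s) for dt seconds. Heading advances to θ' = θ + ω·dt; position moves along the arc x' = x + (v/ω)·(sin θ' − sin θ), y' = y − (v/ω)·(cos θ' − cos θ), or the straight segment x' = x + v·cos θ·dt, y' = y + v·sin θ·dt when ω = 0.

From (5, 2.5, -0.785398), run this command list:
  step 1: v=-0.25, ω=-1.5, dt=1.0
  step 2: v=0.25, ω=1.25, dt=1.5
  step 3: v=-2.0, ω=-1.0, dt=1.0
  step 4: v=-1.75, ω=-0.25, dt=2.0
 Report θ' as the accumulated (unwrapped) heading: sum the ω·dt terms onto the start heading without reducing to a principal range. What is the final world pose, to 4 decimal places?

step 1: θ'=-2.2854 (R=0.1667) → pose (4.9920, 2.7271, -2.2854)
step 2: θ'=-0.4104 (R=0.2000) → pose (5.0632, 2.4126, -0.4104)
step 3: θ'=-1.4104 (R=2.0000) → pose (3.8869, 3.9271, -1.4104)
step 4: θ'=-1.9104 (R=7.0000) → pose (4.1968, 7.3769, -1.9104)

(4.1968, 7.3769, -1.9104)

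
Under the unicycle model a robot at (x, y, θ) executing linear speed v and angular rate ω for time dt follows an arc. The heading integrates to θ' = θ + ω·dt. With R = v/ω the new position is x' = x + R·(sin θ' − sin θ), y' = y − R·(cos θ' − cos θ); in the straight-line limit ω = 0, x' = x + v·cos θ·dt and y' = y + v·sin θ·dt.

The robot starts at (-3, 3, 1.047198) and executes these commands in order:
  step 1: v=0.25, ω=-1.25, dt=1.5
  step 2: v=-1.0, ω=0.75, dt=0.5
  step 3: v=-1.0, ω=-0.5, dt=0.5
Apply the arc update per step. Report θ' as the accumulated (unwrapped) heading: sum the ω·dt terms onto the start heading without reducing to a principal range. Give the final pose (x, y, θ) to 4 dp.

(-3.4959, 3.6047, -0.7028)

step 1: θ'=-0.8278 (R=-0.2000) → pose (-2.6795, 3.0353, -0.8278)
step 2: θ'=-0.4528 (R=-1.3333) → pose (-3.0781, 3.3323, -0.4528)
step 3: θ'=-0.7028 (R=2.0000) → pose (-3.4959, 3.6047, -0.7028)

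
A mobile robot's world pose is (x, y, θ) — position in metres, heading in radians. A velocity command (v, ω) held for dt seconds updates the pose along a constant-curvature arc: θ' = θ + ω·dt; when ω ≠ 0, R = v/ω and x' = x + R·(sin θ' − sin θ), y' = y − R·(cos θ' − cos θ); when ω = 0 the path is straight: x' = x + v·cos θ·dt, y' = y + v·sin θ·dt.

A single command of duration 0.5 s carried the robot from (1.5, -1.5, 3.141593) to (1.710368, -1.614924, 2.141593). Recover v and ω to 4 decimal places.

v = -0.5000, ω = -2.0000

Δθ = 2.141593 − 3.141593 = -1.000000
ω = Δθ/dt = -1.000000/0.5 = -2.0000
R = Δx/(sin θ' − sin θ) = 0.2500
v = R·ω = 0.2500·-2.0000 = -0.5000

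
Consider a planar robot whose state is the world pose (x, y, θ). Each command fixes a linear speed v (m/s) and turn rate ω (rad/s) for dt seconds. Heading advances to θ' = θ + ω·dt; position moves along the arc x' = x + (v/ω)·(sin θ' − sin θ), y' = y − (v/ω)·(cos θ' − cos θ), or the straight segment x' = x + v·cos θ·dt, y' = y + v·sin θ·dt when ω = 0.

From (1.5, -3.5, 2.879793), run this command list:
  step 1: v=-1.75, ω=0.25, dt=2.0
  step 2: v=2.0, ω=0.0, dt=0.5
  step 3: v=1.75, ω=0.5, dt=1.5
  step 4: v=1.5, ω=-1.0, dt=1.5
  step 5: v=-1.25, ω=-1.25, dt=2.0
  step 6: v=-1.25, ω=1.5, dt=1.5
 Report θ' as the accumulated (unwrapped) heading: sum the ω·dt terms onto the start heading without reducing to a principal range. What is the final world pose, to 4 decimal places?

step 1: θ'=3.3798 (R=-7.0000) → pose (4.9634, -3.5409, 3.3798)
step 2: θ'=3.3798 (straight) → pose (3.9917, -3.7768, 3.3798)
step 3: θ'=4.1298 (R=3.5000) → pose (1.8949, -5.2523, 4.1298)
step 4: θ'=2.6298 (R=-1.5000) → pose (-0.0923, -5.7348, 2.6298)
step 5: θ'=0.1298 (R=1.0000) → pose (-0.4526, -7.5983, 0.1298)
step 6: θ'=2.3798 (R=-0.8333) → pose (-0.9200, -9.0276, 2.3798)

(-0.9200, -9.0276, 2.3798)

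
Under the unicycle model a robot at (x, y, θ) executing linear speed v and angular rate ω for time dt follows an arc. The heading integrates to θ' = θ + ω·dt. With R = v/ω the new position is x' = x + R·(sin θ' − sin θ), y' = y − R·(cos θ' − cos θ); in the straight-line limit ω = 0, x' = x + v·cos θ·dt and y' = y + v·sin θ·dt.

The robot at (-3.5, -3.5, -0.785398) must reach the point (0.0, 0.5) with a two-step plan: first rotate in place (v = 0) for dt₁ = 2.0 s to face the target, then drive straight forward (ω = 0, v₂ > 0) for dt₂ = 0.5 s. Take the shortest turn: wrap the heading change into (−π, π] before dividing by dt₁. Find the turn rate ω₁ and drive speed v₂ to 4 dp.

ω₁ = 0.8187, v₂ = 10.6301

heading to target = atan2(0.5−-3.5, 0−-3.5) = 0.8520
Δθ = wrap(0.8520 − -0.7854) = 1.6374; ω₁ = Δθ/dt₁ = 0.8187
distance = √((0−-3.5)² + (0.5−-3.5)²) = 5.3151; v₂ = distance/dt₂ = 10.6301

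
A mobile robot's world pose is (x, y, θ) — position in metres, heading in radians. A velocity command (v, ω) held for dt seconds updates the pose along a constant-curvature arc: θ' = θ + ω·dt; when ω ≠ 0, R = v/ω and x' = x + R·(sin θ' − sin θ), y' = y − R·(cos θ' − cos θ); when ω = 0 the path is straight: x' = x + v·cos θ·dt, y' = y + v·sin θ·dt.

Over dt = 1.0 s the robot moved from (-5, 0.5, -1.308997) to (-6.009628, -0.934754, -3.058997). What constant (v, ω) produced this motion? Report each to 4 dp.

v = 2.0000, ω = -1.7500

Δθ = -3.058997 − -1.308997 = -1.750000
ω = Δθ/dt = -1.750000/1.0 = -1.7500
R = −Δy/(cos θ' − cos θ) = -1.1429
v = R·ω = -1.1429·-1.7500 = 2.0000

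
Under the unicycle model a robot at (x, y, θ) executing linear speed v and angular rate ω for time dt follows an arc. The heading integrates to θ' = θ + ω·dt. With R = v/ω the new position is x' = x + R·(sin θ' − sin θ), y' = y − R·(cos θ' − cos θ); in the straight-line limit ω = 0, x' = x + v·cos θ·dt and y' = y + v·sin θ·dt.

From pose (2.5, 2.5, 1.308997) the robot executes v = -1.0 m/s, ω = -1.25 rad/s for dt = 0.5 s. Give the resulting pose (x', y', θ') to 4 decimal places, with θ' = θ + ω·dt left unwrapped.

(2.2328, 2.0870, 0.6840)

θ' = 1.3090 + -1.25·0.5 = 0.6840
R = v/ω = -1.0/-1.25 = 0.8000
x' = 2.5 + 0.8000·(sin 0.6840 − sin 1.3090) = 2.2328
y' = 2.5 − 0.8000·(cos 0.6840 − cos 1.3090) = 2.0870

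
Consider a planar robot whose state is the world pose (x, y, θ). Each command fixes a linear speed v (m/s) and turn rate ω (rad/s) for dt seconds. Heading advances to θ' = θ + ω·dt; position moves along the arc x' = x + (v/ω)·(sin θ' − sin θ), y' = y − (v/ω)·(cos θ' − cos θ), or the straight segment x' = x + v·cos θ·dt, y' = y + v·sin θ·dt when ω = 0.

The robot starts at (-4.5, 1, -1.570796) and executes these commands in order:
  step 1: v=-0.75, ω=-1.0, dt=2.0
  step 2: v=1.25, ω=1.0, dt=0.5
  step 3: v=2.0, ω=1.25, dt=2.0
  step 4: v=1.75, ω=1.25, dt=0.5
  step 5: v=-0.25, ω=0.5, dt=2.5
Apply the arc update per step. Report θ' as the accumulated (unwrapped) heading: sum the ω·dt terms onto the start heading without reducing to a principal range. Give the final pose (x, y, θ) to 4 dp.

step 1: θ'=-3.5708 (R=0.7500) → pose (-3.4379, 1.6820, -3.5708)
step 2: θ'=-3.0708 (R=1.2500) → pose (-4.0465, 1.7922, -3.0708)
step 3: θ'=-0.5708 (R=1.6000) → pose (-4.7978, -1.1501, -0.5708)
step 4: θ'=0.0542 (R=1.4000) → pose (-3.9655, -1.3700, 0.0542)
step 5: θ'=1.3042 (R=-0.5000) → pose (-4.4208, -1.7376, 1.3042)

(-4.4208, -1.7376, 1.3042)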